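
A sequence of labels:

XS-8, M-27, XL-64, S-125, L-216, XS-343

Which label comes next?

M-512

For the size, repeats XS → M → XL → S → L: XS, M, XL, S, L, XS → M.
For the second component, perfect cubes: 2³, 3³, 4³, …: 8, 27, 64, 125, 216, 343 → 512.
Putting it together: M-512.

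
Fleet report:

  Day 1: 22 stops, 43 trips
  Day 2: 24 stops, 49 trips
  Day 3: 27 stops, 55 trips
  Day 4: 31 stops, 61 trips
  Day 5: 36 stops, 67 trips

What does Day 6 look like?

Stops: differences are 2, 3, 4, … (increasing by 1 each time), so 22, 24, 27, 31, 36 → 42.
Trips — +6 each step: 43, 49, 55, 61, 67 → 73.
Putting it together: 42 stops, 73 trips.

42 stops, 73 trips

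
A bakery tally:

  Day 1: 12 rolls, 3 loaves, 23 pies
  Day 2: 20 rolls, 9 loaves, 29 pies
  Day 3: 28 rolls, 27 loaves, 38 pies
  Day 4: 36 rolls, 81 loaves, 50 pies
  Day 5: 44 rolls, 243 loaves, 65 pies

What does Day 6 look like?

52 rolls, 729 loaves, 83 pies

For the rolls, +8 each step: 12, 20, 28, 36, 44 → 52.
Loaves: 3, 9, 27, 81, 243 → 729 (×3 each step).
Pies goes 23, 29, 38, 50, 65 → 83 (differences are 6, 9, 12, … (increasing by 3 each time)).
Putting it together: 52 rolls, 729 loaves, 83 pies.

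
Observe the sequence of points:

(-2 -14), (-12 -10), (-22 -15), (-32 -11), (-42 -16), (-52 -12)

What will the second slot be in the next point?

-17

Second slot — alternating steps +4, −5, +4, −5, …: -14, -10, -15, -11, -16, -12 → -17.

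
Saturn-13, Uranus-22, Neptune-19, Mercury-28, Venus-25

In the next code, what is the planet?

Earth

Planet: runs through the planets Mercury→Neptune; Saturn, Uranus, Neptune, Mercury, Venus → Earth.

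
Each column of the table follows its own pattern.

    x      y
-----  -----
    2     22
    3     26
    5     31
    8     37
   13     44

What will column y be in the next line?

52

Column y: 22, 26, 31, 37, 44 → 52 (differences are 4, 5, 6, … (increasing by 1 each time)).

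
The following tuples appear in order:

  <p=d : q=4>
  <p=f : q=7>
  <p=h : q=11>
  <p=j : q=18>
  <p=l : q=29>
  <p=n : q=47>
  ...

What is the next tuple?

P: d, f, h, j, l, n → p (letters move forward 2 places in the alphabet).
Q: each term is the sum of the two before it, so 4, 7, 11, 18, 29, 47 → 76.
Combining the parts gives <p=p : q=76>.

<p=p : q=76>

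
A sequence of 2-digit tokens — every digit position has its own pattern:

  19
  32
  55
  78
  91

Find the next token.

For the first digit, +2 each step, mod 10: 1, 3, 5, 7, 9 → 1.
Second digit — +3 each step, mod 10: 9, 2, 5, 8, 1 → 4.
Combining the parts gives 14.

14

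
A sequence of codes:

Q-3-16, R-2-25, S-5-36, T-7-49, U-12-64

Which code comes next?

Letter: Q, R, S, T, U → V (letters move forward 1 place in the alphabet).
Second component: each term is the sum of the two before it; 3, 2, 5, 7, 12 → 19.
Third component — perfect squares: 4², 5², 6², …: 16, 25, 36, 49, 64 → 81.
Combining the parts gives V-19-81.

V-19-81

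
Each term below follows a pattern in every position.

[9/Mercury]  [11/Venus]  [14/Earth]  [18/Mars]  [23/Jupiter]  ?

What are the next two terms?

First entry: 9, 11, 14, 18, 23 → 29 → 36 (differences are 2, 3, 4, … (increasing by 1 each time)).
For the planet, runs through the planets Mercury→Neptune: Mercury, Venus, Earth, Mars, Jupiter → Saturn → Uranus.
So the next two terms are [29/Saturn] and [36/Uranus].

[29/Saturn], [36/Uranus]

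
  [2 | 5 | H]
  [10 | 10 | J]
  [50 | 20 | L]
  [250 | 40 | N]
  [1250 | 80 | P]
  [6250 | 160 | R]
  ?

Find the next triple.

First coordinate: ×5 each step, so 2, 10, 50, 250, 1250, 6250 → 31250.
Second coordinate: ×2 each step, so 5, 10, 20, 40, 80, 160 → 320.
Letter: letters move forward 2 places in the alphabet, so H, J, L, N, P, R → T.
Putting it together: [31250 | 320 | T].

[31250 | 320 | T]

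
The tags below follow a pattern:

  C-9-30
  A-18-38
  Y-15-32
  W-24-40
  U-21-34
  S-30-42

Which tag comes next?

Letter: letters move back 2 places in the alphabet, wrapping A→Z, so C, A, Y, W, U, S → Q.
Second component: 9, 18, 15, 24, 21, 30 → 27 (alternating steps +9, −3, +9, −3, …).
Third component: alternating steps +8, −6, +8, −6, …; 30, 38, 32, 40, 34, 42 → 36.
So the next tag is Q-27-36.

Q-27-36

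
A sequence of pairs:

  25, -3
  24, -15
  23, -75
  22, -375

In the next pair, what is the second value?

For the second value, ×5 each step: -3, -15, -75, -375 → -1875.

-1875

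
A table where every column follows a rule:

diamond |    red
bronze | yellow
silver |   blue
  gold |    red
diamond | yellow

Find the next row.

Rank: diamond, bronze, silver, gold, diamond → bronze (repeats diamond → bronze → silver → gold).
For the colour, repeats red → yellow → blue: red, yellow, blue, red, yellow → blue.
So the next row is bronze  blue.

bronze  blue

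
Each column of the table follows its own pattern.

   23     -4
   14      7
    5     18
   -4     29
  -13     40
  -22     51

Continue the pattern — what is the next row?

-31  62

First component goes 23, 14, 5, -4, -13, -22 → -31 (−9 each step).
For the second component, +11 each step: -4, 7, 18, 29, 40, 51 → 62.
Putting it together: -31  62.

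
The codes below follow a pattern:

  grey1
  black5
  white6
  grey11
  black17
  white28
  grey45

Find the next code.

black73

Shade — repeats grey → black → white: grey, black, white, grey, black, white, grey → black.
Second component: 1, 5, 6, 11, 17, 28, 45 → 73 (each term is the sum of the two before it).
Combining the parts gives black73.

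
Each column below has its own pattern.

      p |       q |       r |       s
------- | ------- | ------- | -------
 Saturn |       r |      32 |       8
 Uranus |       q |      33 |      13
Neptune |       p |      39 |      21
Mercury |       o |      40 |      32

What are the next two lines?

Venus  n  46  46; Earth  m  47  63

Column p goes Saturn, Uranus, Neptune, Mercury → Venus → Earth (runs through the planets Mercury→Neptune).
For the column q, letters move back 1 place in the alphabet: r, q, p, o → n → m.
Column r: 32, 33, 39, 40 → 46 → 47 (alternating steps +1, +6, +1, +6, …).
Column s — differences are 5, 8, 11, … (increasing by 3 each time): 8, 13, 21, 32 → 46 → 63.
So the next two lines are Venus  n  46  46 and Earth  m  47  63.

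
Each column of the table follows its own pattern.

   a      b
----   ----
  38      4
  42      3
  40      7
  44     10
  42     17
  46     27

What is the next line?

44  44

Column a: alternating steps +4, −2, +4, −2, …; 38, 42, 40, 44, 42, 46 → 44.
Column b — each term is the sum of the two before it: 4, 3, 7, 10, 17, 27 → 44.
Combining the parts gives 44  44.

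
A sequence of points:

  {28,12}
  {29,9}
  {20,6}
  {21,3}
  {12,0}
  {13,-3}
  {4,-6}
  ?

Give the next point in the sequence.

{5,-9}

First component: 28, 29, 20, 21, 12, 13, 4 → 5 (alternating steps +1, −9, +1, −9, …).
Second component: −3 each step; 12, 9, 6, 3, 0, -3, -6 → -9.
So the next point is {5,-9}.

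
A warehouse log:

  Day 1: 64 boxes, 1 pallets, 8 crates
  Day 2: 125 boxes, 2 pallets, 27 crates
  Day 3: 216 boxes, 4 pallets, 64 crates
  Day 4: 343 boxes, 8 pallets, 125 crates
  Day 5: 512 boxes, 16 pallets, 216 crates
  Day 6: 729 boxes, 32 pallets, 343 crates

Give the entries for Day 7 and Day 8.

1000 boxes, 64 pallets, 512 crates; 1331 boxes, 128 pallets, 729 crates

Boxes goes 64, 125, 216, 343, 512, 729 → 1000 → 1331 (perfect cubes: 4³, 5³, 6³, …).
For the pallets, ×2 each step: 1, 2, 4, 8, 16, 32 → 64 → 128.
Crates: perfect cubes: 2³, 3³, 4³, …, so 8, 27, 64, 125, 216, 343 → 512 → 729.
Putting the parts together: 1000 boxes, 64 pallets, 512 crates and then 1331 boxes, 128 pallets, 729 crates.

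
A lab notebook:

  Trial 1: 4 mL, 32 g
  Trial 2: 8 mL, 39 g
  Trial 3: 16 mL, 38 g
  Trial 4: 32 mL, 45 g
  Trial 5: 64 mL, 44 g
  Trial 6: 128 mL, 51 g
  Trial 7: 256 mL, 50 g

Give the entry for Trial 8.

ML — ×2 each step: 4, 8, 16, 32, 64, 128, 256 → 512.
G — alternating steps +7, −1, +7, −1, …: 32, 39, 38, 45, 44, 51, 50 → 57.
Combining the parts gives 512 mL, 57 g.

512 mL, 57 g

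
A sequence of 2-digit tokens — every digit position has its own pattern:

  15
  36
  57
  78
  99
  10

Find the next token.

31

First digit — +2 each step, mod 10: 1, 3, 5, 7, 9, 1 → 3.
Second digit goes 5, 6, 7, 8, 9, 0 → 1 (+1 each step, mod 10).
So the next token is 31.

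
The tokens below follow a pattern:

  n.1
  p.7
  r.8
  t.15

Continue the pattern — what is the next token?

Letter — letters move forward 2 places in the alphabet: n, p, r, t → v.
Second component: each term is the sum of the two before it; 1, 7, 8, 15 → 23.
Putting it together: v.23.

v.23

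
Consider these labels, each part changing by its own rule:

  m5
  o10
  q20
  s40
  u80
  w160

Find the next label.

Letter: letters move forward 2 places in the alphabet, so m, o, q, s, u, w → y.
Second component — ×2 each step: 5, 10, 20, 40, 80, 160 → 320.
So the next label is y320.

y320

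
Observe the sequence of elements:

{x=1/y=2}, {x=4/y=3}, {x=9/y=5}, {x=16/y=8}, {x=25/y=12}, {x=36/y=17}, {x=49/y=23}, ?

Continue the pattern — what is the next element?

X: perfect squares: 1², 2², 3², …, so 1, 4, 9, 16, 25, 36, 49 → 64.
Y — differences are 1, 2, 3, … (increasing by 1 each time): 2, 3, 5, 8, 12, 17, 23 → 30.
Combining the parts gives {x=64/y=30}.

{x=64/y=30}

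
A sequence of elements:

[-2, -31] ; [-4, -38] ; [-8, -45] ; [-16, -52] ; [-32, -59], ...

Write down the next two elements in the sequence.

First entry: ×2 each step, so -2, -4, -8, -16, -32 → -64 → -128.
Second entry: −7 each step; -31, -38, -45, -52, -59 → -66 → -73.
Putting the parts together: [-64, -66] and then [-128, -73].

[-64, -66], [-128, -73]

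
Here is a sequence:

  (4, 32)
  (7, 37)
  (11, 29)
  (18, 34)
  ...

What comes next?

(29, 26)

For the first part, each term is the sum of the two before it: 4, 7, 11, 18 → 29.
Second part — alternating steps +5, −8, +5, −8, …: 32, 37, 29, 34 → 26.
Combining the parts gives (29, 26).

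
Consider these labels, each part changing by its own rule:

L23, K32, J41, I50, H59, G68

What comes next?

F77

Letter goes L, K, J, I, H, G → F (letters move back 1 place in the alphabet).
Second component: 23, 32, 41, 50, 59, 68 → 77 (+9 each step).
Combining the parts gives F77.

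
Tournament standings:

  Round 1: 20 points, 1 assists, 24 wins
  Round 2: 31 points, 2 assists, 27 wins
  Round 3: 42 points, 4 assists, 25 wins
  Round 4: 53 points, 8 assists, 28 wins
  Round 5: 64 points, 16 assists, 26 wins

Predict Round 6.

75 points, 32 assists, 29 wins

Points goes 20, 31, 42, 53, 64 → 75 (+11 each step).
Assists: ×2 each step, so 1, 2, 4, 8, 16 → 32.
Wins — alternating steps +3, −2, +3, −2, …: 24, 27, 25, 28, 26 → 29.
Putting it together: 75 points, 32 assists, 29 wins.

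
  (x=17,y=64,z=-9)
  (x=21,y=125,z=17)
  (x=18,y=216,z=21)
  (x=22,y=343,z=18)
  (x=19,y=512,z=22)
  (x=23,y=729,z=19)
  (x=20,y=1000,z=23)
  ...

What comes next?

X — alternating steps +4, −3, +4, −3, …: 17, 21, 18, 22, 19, 23, 20 → 24.
Y goes 64, 125, 216, 343, 512, 729, 1000 → 1331 (perfect cubes: 4³, 5³, 6³, …).
For the z, always the previous value of the x: -9, 17, 21, 18, 22, 19, 23 → 20.
Putting it together: (x=24,y=1331,z=20).

(x=24,y=1331,z=20)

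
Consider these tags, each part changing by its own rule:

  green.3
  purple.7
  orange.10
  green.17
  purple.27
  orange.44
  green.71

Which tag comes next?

purple.115

Colour: repeats green → purple → orange; green, purple, orange, green, purple, orange, green → purple.
Second component: each term is the sum of the two before it; 3, 7, 10, 17, 27, 44, 71 → 115.
So the next tag is purple.115.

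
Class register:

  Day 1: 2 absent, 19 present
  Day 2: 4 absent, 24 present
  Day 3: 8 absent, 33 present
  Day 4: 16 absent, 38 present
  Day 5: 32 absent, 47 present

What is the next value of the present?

Present: alternating steps +5, +9, +5, +9, …; 19, 24, 33, 38, 47 → 52.

52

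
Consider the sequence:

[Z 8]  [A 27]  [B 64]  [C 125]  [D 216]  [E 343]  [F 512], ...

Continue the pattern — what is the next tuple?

Letter: letters move forward 1 place in the alphabet, wrapping Z→A, so Z, A, B, C, D, E, F → G.
Second part — perfect cubes: 2³, 3³, 4³, …: 8, 27, 64, 125, 216, 343, 512 → 729.
Combining the parts gives [G 729].

[G 729]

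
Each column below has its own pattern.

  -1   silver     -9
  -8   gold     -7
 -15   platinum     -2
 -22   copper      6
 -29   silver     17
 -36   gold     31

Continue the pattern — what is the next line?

First component: −7 each step, so -1, -8, -15, -22, -29, -36 → -43.
Metal: repeats silver → gold → platinum → copper; silver, gold, platinum, copper, silver, gold → platinum.
Third component: differences are 2, 5, 8, … (increasing by 3 each time), so -9, -7, -2, 6, 17, 31 → 48.
Combining the parts gives -43  platinum  48.

-43  platinum  48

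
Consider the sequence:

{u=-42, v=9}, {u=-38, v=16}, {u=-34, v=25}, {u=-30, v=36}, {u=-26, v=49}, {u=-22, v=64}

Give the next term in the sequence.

U — +4 each step: -42, -38, -34, -30, -26, -22 → -18.
For the v, perfect squares: 3², 4², 5², …: 9, 16, 25, 36, 49, 64 → 81.
Combining the parts gives {u=-18, v=81}.

{u=-18, v=81}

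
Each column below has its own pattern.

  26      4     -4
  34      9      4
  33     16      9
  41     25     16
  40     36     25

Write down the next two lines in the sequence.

For the first component, alternating steps +8, −1, +8, −1, …: 26, 34, 33, 41, 40 → 48 → 47.
Second component — perfect squares: 2², 3², 4², …: 4, 9, 16, 25, 36 → 49 → 64.
Third component: always the previous value of the second component, so -4, 4, 9, 16, 25 → 36 → 49.
Putting the parts together: 48  49  36 and then 47  64  49.

48  49  36; 47  64  49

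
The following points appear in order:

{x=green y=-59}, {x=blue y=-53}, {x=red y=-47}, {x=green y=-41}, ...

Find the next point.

{x=blue y=-35}

For the x, repeats green → blue → red: green, blue, red, green → blue.
Y: +6 each step, so -59, -53, -47, -41 → -35.
Putting it together: {x=blue y=-35}.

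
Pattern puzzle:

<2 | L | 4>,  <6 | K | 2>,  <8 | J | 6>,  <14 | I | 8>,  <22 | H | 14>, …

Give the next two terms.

<36 | G | 22>, <58 | F | 36>

First component goes 2, 6, 8, 14, 22 → 36 → 58 (each term is the sum of the two before it).
For the letter, letters move back 1 place in the alphabet: L, K, J, I, H → G → F.
Third component: 4, 2, 6, 8, 14 → 22 → 36 (each term is the sum of the two before it).
So the next two terms are <36 | G | 22> and <58 | F | 36>.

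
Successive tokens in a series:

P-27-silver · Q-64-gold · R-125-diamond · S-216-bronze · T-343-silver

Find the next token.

Letter: P, Q, R, S, T → U (letters move forward 1 place in the alphabet).
Second component: perfect cubes: 3³, 4³, 5³, …, so 27, 64, 125, 216, 343 → 512.
For the rank, repeats silver → gold → diamond → bronze: silver, gold, diamond, bronze, silver → gold.
Putting it together: U-512-gold.

U-512-gold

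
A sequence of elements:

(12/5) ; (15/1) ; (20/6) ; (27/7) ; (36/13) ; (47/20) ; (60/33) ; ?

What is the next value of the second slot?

For the first slot, differences are 3, 5, 7, … (increasing by 2 each time): 12, 15, 20, 27, 36, 47, 60 → 75.
Second slot: 5, 1, 6, 7, 13, 20, 33 → 53 (each term is the sum of the two before it).

53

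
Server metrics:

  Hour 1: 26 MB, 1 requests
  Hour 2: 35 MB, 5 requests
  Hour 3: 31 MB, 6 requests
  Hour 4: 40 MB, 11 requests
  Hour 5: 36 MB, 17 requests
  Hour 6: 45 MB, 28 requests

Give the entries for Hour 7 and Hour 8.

41 MB, 45 requests; 50 MB, 73 requests

MB goes 26, 35, 31, 40, 36, 45 → 41 → 50 (alternating steps +9, −4, +9, −4, …).
Requests: each term is the sum of the two before it; 1, 5, 6, 11, 17, 28 → 45 → 73.
So the next two lines are 41 MB, 45 requests and 50 MB, 73 requests.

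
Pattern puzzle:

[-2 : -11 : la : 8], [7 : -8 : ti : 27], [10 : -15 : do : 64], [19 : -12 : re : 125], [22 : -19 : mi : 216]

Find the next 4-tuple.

[31 : -16 : fa : 343]

First coordinate: alternating steps +9, +3, +9, +3, …; -2, 7, 10, 19, 22 → 31.
Second coordinate: alternating steps +3, −7, +3, −7, …, so -11, -8, -15, -12, -19 → -16.
For the note, runs through the solfège scale do→ti: la, ti, do, re, mi → fa.
Fourth coordinate: 8, 27, 64, 125, 216 → 343 (perfect cubes: 2³, 3³, 4³, …).
Combining the parts gives [31 : -16 : fa : 343].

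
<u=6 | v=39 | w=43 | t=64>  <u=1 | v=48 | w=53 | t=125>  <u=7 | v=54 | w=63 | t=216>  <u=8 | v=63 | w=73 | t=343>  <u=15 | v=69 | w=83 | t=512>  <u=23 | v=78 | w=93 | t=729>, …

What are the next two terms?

<u=38 | v=84 | w=103 | t=1000>, <u=61 | v=93 | w=113 | t=1331>

U: each term is the sum of the two before it, so 6, 1, 7, 8, 15, 23 → 38 → 61.
V: 39, 48, 54, 63, 69, 78 → 84 → 93 (alternating steps +9, +6, +9, +6, …).
W — +10 each step: 43, 53, 63, 73, 83, 93 → 103 → 113.
T: perfect cubes: 4³, 5³, 6³, …; 64, 125, 216, 343, 512, 729 → 1000 → 1331.
Putting the parts together: <u=38 | v=84 | w=103 | t=1000> and then <u=61 | v=93 | w=113 | t=1331>.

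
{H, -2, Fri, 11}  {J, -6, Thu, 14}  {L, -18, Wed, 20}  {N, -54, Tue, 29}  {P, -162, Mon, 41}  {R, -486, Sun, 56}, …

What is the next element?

For the letter, letters move forward 2 places in the alphabet: H, J, L, N, P, R → T.
Second component — ×3 each step: -2, -6, -18, -54, -162, -486 → -1458.
Day: Fri, Thu, Wed, Tue, Mon, Sun → Sat (runs backward through the weekdays Mon→Sun).
Fourth component goes 11, 14, 20, 29, 41, 56 → 74 (differences are 3, 6, 9, … (increasing by 3 each time)).
So the next element is {T, -1458, Sat, 74}.

{T, -1458, Sat, 74}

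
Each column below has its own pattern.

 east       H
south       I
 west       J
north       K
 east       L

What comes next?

Direction: east, south, west, north, east → south (repeats east → south → west → north).
Letter: H, I, J, K, L → M (letters move forward 1 place in the alphabet).
So the next row is south  M.

south  M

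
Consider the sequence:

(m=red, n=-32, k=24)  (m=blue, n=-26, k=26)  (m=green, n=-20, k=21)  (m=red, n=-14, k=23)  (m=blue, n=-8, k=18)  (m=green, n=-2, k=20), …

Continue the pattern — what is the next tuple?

(m=red, n=4, k=15)

M: repeats red → blue → green, so red, blue, green, red, blue, green → red.
N — +6 each step: -32, -26, -20, -14, -8, -2 → 4.
K: alternating steps +2, −5, +2, −5, …; 24, 26, 21, 23, 18, 20 → 15.
So the next tuple is (m=red, n=4, k=15).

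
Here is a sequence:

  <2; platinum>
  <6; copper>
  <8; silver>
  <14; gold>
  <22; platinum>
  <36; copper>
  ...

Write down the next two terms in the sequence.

<58; silver>, <94; gold>

First part: 2, 6, 8, 14, 22, 36 → 58 → 94 (each term is the sum of the two before it).
Metal goes platinum, copper, silver, gold, platinum, copper → silver → gold (repeats platinum → copper → silver → gold).
So the next two terms are <58; silver> and <94; gold>.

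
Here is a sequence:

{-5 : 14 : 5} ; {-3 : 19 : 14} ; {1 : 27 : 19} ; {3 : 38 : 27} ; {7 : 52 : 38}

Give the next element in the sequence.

{9 : 69 : 52}

First entry: alternating steps +2, +4, +2, +4, …; -5, -3, 1, 3, 7 → 9.
Second entry: differences are 5, 8, 11, … (increasing by 3 each time); 14, 19, 27, 38, 52 → 69.
For the third entry, always the previous value of the second entry: 5, 14, 19, 27, 38 → 52.
Combining the parts gives {9 : 69 : 52}.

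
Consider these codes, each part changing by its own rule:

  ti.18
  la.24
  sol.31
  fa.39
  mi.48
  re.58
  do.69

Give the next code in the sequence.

ti.81

Note: runs backward through the solfège scale do→ti; ti, la, sol, fa, mi, re, do → ti.
Second component — differences are 6, 7, 8, … (increasing by 1 each time): 18, 24, 31, 39, 48, 58, 69 → 81.
So the next code is ti.81.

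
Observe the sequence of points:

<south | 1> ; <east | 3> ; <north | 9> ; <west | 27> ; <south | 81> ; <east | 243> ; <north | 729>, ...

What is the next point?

<west | 2187>

Direction: repeats south → east → north → west; south, east, north, west, south, east, north → west.
Second entry: ×3 each step, so 1, 3, 9, 27, 81, 243, 729 → 2187.
So the next point is <west | 2187>.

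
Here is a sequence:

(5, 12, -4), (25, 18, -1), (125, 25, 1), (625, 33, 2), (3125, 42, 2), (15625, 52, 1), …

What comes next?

First part goes 5, 25, 125, 625, 3125, 15625 → 78125 (×5 each step).
Second part: differences are 6, 7, 8, … (increasing by 1 each time); 12, 18, 25, 33, 42, 52 → 63.
For the third part, differences are 3, 2, 1, … (decreasing by 1 each time): -4, -1, 1, 2, 2, 1 → -1.
So the next tuple is (78125, 63, -1).

(78125, 63, -1)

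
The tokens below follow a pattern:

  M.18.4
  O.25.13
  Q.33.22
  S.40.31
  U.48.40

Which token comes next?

Letter goes M, O, Q, S, U → W (letters move forward 2 places in the alphabet).
Second component: 18, 25, 33, 40, 48 → 55 (alternating steps +7, +8, +7, +8, …).
For the third component, +9 each step: 4, 13, 22, 31, 40 → 49.
Putting it together: W.55.49.

W.55.49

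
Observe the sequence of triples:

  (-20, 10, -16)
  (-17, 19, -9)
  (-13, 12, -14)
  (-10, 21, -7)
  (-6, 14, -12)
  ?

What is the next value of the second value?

23

Second value — alternating steps +9, −7, +9, −7, …: 10, 19, 12, 21, 14 → 23.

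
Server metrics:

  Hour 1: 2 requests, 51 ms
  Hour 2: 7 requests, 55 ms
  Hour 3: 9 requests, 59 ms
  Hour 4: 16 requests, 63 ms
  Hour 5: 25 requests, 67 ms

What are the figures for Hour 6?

41 requests, 71 ms

For the requests, each term is the sum of the two before it: 2, 7, 9, 16, 25 → 41.
Ms: 51, 55, 59, 63, 67 → 71 (+4 each step).
Combining the parts gives 41 requests, 71 ms.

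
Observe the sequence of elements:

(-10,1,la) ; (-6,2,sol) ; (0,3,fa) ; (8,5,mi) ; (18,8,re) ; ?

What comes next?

First value: differences are 4, 6, 8, … (increasing by 2 each time); -10, -6, 0, 8, 18 → 30.
For the second value, each term is the sum of the two before it: 1, 2, 3, 5, 8 → 13.
Note: runs backward through the solfège scale do→ti; la, sol, fa, mi, re → do.
Combining the parts gives (30,13,do).

(30,13,do)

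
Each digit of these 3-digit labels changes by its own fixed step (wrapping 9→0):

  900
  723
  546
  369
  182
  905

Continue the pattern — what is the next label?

728

First digit: 9, 7, 5, 3, 1, 9 → 7 (−2 each step, mod 10).
Second digit goes 0, 2, 4, 6, 8, 0 → 2 (+2 each step, mod 10).
For the third digit, +3 each step, mod 10: 0, 3, 6, 9, 2, 5 → 8.
So the next label is 728.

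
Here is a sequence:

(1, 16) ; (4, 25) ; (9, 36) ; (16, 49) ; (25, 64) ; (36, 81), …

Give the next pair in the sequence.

(49, 100)

First component: 1, 4, 9, 16, 25, 36 → 49 (perfect squares: 1², 2², 3², …).
Second component: perfect squares: 4², 5², 6², …, so 16, 25, 36, 49, 64, 81 → 100.
Putting it together: (49, 100).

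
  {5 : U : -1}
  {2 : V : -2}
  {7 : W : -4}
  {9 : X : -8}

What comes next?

{16 : Y : -16}

First coordinate: each term is the sum of the two before it, so 5, 2, 7, 9 → 16.
Letter goes U, V, W, X → Y (letters move forward 1 place in the alphabet).
Third coordinate: -1, -2, -4, -8 → -16 (×2 each step).
So the next element is {16 : Y : -16}.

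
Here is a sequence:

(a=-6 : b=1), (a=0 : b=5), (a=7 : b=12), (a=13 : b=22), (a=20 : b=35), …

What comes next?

(a=26 : b=51)

For the a, alternating steps +6, +7, +6, +7, …: -6, 0, 7, 13, 20 → 26.
B — differences are 4, 7, 10, … (increasing by 3 each time): 1, 5, 12, 22, 35 → 51.
Putting it together: (a=26 : b=51).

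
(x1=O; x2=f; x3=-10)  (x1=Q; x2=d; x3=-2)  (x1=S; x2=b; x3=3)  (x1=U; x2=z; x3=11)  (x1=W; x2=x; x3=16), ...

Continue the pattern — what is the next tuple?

X1: O, Q, S, U, W → Y (letters move forward 2 places in the alphabet).
X2 — letters move back 2 places in the alphabet, wrapping A→Z: f, d, b, z, x → v.
X3: alternating steps +8, +5, +8, +5, …, so -10, -2, 3, 11, 16 → 24.
Combining the parts gives (x1=Y; x2=v; x3=24).

(x1=Y; x2=v; x3=24)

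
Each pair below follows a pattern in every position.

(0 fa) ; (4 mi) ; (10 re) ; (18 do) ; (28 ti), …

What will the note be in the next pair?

la

First value — differences are 4, 6, 8, … (increasing by 2 each time): 0, 4, 10, 18, 28 → 40.
Note: runs backward through the solfège scale do→ti; fa, mi, re, do, ti → la.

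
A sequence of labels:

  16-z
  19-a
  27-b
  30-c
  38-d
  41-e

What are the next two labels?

First component: alternating steps +3, +8, +3, +8, …; 16, 19, 27, 30, 38, 41 → 49 → 52.
Letter — letters move forward 1 place in the alphabet, wrapping Z→A: z, a, b, c, d, e → f → g.
So the next two labels are 49-f and 52-g.

49-f then 52-g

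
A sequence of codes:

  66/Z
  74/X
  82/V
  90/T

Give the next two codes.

First component: +8 each step, so 66, 74, 82, 90 → 98 → 106.
For the letter, letters move back 2 places in the alphabet: Z, X, V, T → R → P.
Putting the parts together: 98/R and then 106/P.

98/R then 106/P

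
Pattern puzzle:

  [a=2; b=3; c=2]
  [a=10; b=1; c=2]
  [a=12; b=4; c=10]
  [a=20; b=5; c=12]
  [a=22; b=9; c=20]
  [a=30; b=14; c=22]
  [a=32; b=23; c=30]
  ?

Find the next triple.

A: alternating steps +8, +2, +8, +2, …, so 2, 10, 12, 20, 22, 30, 32 → 40.
B: 3, 1, 4, 5, 9, 14, 23 → 37 (each term is the sum of the two before it).
C: always the previous value of the a; 2, 2, 10, 12, 20, 22, 30 → 32.
So the next triple is [a=40; b=37; c=32].

[a=40; b=37; c=32]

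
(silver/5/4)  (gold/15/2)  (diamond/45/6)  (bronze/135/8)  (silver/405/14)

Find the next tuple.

For the rank, repeats silver → gold → diamond → bronze: silver, gold, diamond, bronze, silver → gold.
Second entry: ×3 each step, so 5, 15, 45, 135, 405 → 1215.
Third entry: each term is the sum of the two before it, so 4, 2, 6, 8, 14 → 22.
So the next tuple is (gold/1215/22).

(gold/1215/22)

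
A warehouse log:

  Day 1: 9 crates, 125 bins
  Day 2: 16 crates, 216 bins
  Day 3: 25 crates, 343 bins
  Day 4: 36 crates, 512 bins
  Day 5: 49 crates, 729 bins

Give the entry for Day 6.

Crates — perfect squares: 3², 4², 5², …: 9, 16, 25, 36, 49 → 64.
Bins: perfect cubes: 5³, 6³, 7³, …; 125, 216, 343, 512, 729 → 1000.
So the next line is 64 crates, 1000 bins.

64 crates, 1000 bins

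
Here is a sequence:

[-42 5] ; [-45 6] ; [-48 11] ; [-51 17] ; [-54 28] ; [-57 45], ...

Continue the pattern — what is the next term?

[-60 73]

First component: -42, -45, -48, -51, -54, -57 → -60 (−3 each step).
For the second component, each term is the sum of the two before it: 5, 6, 11, 17, 28, 45 → 73.
So the next term is [-60 73].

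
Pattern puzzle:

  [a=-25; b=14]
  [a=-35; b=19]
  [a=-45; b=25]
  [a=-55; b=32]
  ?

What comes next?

A: −10 each step; -25, -35, -45, -55 → -65.
B: differences are 5, 6, 7, … (increasing by 1 each time), so 14, 19, 25, 32 → 40.
So the next pair is [a=-65; b=40].

[a=-65; b=40]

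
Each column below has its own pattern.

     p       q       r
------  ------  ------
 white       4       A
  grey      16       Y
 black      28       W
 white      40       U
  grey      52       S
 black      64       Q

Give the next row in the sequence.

white  76  O

Column p goes white, grey, black, white, grey, black → white (repeats white → grey → black).
Column q: 4, 16, 28, 40, 52, 64 → 76 (+12 each step).
Column r: letters move back 2 places in the alphabet, wrapping A→Z, so A, Y, W, U, S, Q → O.
Putting it together: white  76  O.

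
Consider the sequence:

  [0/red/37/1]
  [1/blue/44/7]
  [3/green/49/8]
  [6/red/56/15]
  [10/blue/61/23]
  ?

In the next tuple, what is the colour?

green

Colour: repeats red → blue → green; red, blue, green, red, blue → green.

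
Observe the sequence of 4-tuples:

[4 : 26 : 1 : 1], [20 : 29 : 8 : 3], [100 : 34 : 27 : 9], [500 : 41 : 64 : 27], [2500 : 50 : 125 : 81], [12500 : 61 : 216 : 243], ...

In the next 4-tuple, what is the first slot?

62500

First slot: ×5 each step, so 4, 20, 100, 500, 2500, 12500 → 62500.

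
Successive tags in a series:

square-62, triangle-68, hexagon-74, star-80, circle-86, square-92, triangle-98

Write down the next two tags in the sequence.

hexagon-104 then star-110

Shape — repeats square → triangle → hexagon → star → circle: square, triangle, hexagon, star, circle, square, triangle → hexagon → star.
Second component: +6 each step, so 62, 68, 74, 80, 86, 92, 98 → 104 → 110.
Putting the parts together: hexagon-104 and then star-110.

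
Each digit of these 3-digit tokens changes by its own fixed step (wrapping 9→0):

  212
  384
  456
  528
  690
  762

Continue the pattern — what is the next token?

834

First digit: 2, 3, 4, 5, 6, 7 → 8 (+1 each step, mod 10).
Second digit — −3 each step, mod 10: 1, 8, 5, 2, 9, 6 → 3.
Third digit: +2 each step, mod 10; 2, 4, 6, 8, 0, 2 → 4.
So the next token is 834.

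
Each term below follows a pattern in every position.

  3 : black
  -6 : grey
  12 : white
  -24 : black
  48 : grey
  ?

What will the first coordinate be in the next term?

First coordinate — ×(-2) each step: 3, -6, 12, -24, 48 → -96.

-96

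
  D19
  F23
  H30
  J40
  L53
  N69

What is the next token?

P88

Letter: letters move forward 2 places in the alphabet; D, F, H, J, L, N → P.
Second component goes 19, 23, 30, 40, 53, 69 → 88 (differences are 4, 7, 10, … (increasing by 3 each time)).
Combining the parts gives P88.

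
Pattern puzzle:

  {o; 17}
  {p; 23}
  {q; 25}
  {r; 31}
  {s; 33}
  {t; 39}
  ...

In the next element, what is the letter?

Letter — letters move forward 1 place in the alphabet: o, p, q, r, s, t → u.

u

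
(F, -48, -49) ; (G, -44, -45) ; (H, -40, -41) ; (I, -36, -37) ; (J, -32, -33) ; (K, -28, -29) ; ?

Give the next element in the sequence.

(L, -24, -25)

For the letter, letters move forward 1 place in the alphabet: F, G, H, I, J, K → L.
Second slot — +4 each step: -48, -44, -40, -36, -32, -28 → -24.
Third slot: always 1 less than the second slot, so -49, -45, -41, -37, -33, -29 → -25.
Combining the parts gives (L, -24, -25).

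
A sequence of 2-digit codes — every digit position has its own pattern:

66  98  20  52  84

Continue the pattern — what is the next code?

For the first digit, +3 each step, mod 10: 6, 9, 2, 5, 8 → 1.
Second digit — +2 each step, mod 10: 6, 8, 0, 2, 4 → 6.
Putting it together: 16.

16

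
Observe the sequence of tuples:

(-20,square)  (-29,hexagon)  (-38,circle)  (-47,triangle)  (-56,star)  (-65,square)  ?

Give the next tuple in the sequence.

(-74,hexagon)

First value: −9 each step; -20, -29, -38, -47, -56, -65 → -74.
Shape: repeats square → hexagon → circle → triangle → star; square, hexagon, circle, triangle, star, square → hexagon.
So the next tuple is (-74,hexagon).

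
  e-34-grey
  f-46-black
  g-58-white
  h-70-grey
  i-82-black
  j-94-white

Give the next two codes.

k-106-grey then l-118-black

Letter: letters move forward 1 place in the alphabet; e, f, g, h, i, j → k → l.
Second component: 34, 46, 58, 70, 82, 94 → 106 → 118 (+12 each step).
For the shade, repeats grey → black → white: grey, black, white, grey, black, white → grey → black.
So the next two codes are k-106-grey and l-118-black.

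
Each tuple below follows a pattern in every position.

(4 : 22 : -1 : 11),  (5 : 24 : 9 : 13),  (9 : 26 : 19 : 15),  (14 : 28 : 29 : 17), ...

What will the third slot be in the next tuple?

39

Third slot — +10 each step: -1, 9, 19, 29 → 39.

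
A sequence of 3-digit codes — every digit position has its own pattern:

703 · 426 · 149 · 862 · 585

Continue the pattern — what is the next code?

208

First digit: 7, 4, 1, 8, 5 → 2 (−3 each step, mod 10).
Second digit: +2 each step, mod 10; 0, 2, 4, 6, 8 → 0.
Third digit: +3 each step, mod 10; 3, 6, 9, 2, 5 → 8.
Combining the parts gives 208.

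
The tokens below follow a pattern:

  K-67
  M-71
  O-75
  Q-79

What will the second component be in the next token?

For the second component, +4 each step: 67, 71, 75, 79 → 83.

83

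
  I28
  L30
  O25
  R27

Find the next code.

For the letter, letters move forward 3 places in the alphabet: I, L, O, R → U.
Second component goes 28, 30, 25, 27 → 22 (alternating steps +2, −5, +2, −5, …).
So the next code is U22.

U22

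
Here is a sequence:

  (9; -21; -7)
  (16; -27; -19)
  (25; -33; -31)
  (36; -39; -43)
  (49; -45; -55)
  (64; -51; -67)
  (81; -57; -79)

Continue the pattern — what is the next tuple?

For the first entry, perfect squares: 3², 4², 5², …: 9, 16, 25, 36, 49, 64, 81 → 100.
Second entry — −6 each step: -21, -27, -33, -39, -45, -51, -57 → -63.
For the third entry, −12 each step: -7, -19, -31, -43, -55, -67, -79 → -91.
Combining the parts gives (100; -63; -91).

(100; -63; -91)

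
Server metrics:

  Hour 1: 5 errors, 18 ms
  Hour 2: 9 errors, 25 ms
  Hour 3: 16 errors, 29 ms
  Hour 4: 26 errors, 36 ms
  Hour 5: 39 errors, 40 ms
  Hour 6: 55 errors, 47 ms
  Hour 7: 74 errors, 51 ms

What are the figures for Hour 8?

Errors: differences are 4, 7, 10, … (increasing by 3 each time), so 5, 9, 16, 26, 39, 55, 74 → 96.
Ms — alternating steps +7, +4, +7, +4, …: 18, 25, 29, 36, 40, 47, 51 → 58.
Putting it together: 96 errors, 58 ms.

96 errors, 58 ms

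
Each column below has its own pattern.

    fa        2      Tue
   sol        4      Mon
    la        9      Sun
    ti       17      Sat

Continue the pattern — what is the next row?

do  28  Fri

Note: runs through the solfège scale do→ti, so fa, sol, la, ti → do.
Second component goes 2, 4, 9, 17 → 28 (differences are 2, 5, 8, … (increasing by 3 each time)).
Day: runs backward through the weekdays Mon→Sun; Tue, Mon, Sun, Sat → Fri.
So the next row is do  28  Fri.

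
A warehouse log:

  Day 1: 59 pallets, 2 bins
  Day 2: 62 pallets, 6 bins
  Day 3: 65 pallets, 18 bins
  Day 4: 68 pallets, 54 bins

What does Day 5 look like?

Pallets: 59, 62, 65, 68 → 71 (+3 each step).
For the bins, ×3 each step: 2, 6, 18, 54 → 162.
Putting it together: 71 pallets, 162 bins.

71 pallets, 162 bins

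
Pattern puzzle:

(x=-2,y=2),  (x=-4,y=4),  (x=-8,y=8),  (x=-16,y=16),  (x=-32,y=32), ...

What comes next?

(x=-64,y=64)

For the x, ×2 each step: -2, -4, -8, -16, -32 → -64.
Y goes 2, 4, 8, 16, 32 → 64 (×2 each step).
So the next tuple is (x=-64,y=64).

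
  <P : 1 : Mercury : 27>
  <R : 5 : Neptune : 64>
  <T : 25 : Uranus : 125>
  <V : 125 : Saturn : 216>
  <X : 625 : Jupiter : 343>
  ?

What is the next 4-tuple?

For the letter, letters move forward 2 places in the alphabet: P, R, T, V, X → Z.
Second coordinate goes 1, 5, 25, 125, 625 → 3125 (×5 each step).
For the planet, runs backward through the planets Mercury→Neptune: Mercury, Neptune, Uranus, Saturn, Jupiter → Mars.
Fourth coordinate — perfect cubes: 3³, 4³, 5³, …: 27, 64, 125, 216, 343 → 512.
Combining the parts gives <Z : 3125 : Mars : 512>.

<Z : 3125 : Mars : 512>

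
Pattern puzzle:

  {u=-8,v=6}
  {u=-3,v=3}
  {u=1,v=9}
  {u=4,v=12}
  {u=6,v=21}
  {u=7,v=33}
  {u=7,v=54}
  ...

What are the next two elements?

{u=6,v=87}, {u=4,v=141}

U: differences are 5, 4, 3, … (decreasing by 1 each time); -8, -3, 1, 4, 6, 7, 7 → 6 → 4.
For the v, each term is the sum of the two before it: 6, 3, 9, 12, 21, 33, 54 → 87 → 141.
Putting the parts together: {u=6,v=87} and then {u=4,v=141}.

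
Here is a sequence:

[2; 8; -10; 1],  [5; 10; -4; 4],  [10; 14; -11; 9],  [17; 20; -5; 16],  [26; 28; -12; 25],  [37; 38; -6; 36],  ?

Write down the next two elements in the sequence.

[50; 50; -13; 49], [65; 64; -7; 64]

For the first component, differences are 3, 5, 7, … (increasing by 2 each time): 2, 5, 10, 17, 26, 37 → 50 → 65.
Second component: differences are 2, 4, 6, … (increasing by 2 each time); 8, 10, 14, 20, 28, 38 → 50 → 64.
Third component: alternating steps +6, −7, +6, −7, …, so -10, -4, -11, -5, -12, -6 → -13 → -7.
Fourth component — perfect squares: 1², 2², 3², …: 1, 4, 9, 16, 25, 36 → 49 → 64.
Putting the parts together: [50; 50; -13; 49] and then [65; 64; -7; 64].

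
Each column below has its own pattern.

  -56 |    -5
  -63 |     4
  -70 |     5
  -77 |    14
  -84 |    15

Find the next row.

First component: −7 each step; -56, -63, -70, -77, -84 → -91.
Second component goes -5, 4, 5, 14, 15 → 24 (alternating steps +9, +1, +9, +1, …).
Putting it together: -91  24.

-91  24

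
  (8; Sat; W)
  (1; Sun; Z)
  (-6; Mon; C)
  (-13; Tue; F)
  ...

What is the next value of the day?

Wed

Day goes Sat, Sun, Mon, Tue → Wed (runs through the weekdays Mon→Sun).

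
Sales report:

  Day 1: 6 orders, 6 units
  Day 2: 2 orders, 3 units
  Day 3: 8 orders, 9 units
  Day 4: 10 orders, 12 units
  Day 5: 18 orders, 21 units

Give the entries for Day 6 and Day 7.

28 orders, 33 units; 46 orders, 54 units

Orders — each term is the sum of the two before it: 6, 2, 8, 10, 18 → 28 → 46.
Units: 6, 3, 9, 12, 21 → 33 → 54 (each term is the sum of the two before it).
So the next two lines are 28 orders, 33 units and 46 orders, 54 units.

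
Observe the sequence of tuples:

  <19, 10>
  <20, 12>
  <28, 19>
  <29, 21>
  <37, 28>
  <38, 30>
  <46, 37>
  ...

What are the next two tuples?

For the first part, alternating steps +1, +8, +1, +8, …: 19, 20, 28, 29, 37, 38, 46 → 47 → 55.
For the second part, alternating steps +2, +7, +2, +7, …: 10, 12, 19, 21, 28, 30, 37 → 39 → 46.
So the next two tuples are <47, 39> and <55, 46>.

<47, 39>, <55, 46>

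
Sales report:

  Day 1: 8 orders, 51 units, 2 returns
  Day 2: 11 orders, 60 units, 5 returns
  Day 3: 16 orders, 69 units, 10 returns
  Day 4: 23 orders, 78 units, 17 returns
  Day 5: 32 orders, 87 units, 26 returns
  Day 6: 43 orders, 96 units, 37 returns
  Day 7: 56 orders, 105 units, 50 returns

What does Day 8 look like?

Orders: 8, 11, 16, 23, 32, 43, 56 → 71 (differences are 3, 5, 7, … (increasing by 2 each time)).
Units: 51, 60, 69, 78, 87, 96, 105 → 114 (+9 each step).
For the returns, always 6 less than the orders: 2, 5, 10, 17, 26, 37, 50 → 65.
Putting it together: 71 orders, 114 units, 65 returns.

71 orders, 114 units, 65 returns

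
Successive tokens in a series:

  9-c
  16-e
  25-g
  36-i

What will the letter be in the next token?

Letter: c, e, g, i → k (letters move forward 2 places in the alphabet).

k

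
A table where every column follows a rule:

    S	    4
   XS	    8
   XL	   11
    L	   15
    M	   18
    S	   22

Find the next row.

XS  25

For the size, repeats S → XS → XL → L → M: S, XS, XL, L, M, S → XS.
Second component: 4, 8, 11, 15, 18, 22 → 25 (alternating steps +4, +3, +4, +3, …).
Putting it together: XS  25.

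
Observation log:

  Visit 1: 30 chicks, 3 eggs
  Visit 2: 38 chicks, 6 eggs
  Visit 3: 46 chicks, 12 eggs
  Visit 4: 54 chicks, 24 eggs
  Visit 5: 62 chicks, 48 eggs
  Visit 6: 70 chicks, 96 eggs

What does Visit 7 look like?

Chicks goes 30, 38, 46, 54, 62, 70 → 78 (+8 each step).
For the eggs, ×2 each step: 3, 6, 12, 24, 48, 96 → 192.
Putting it together: 78 chicks, 192 eggs.

78 chicks, 192 eggs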